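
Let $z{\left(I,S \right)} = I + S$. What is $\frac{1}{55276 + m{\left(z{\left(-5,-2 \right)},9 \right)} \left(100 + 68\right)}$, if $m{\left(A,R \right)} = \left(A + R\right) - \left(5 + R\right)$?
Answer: $\frac{1}{53260} \approx 1.8776 \cdot 10^{-5}$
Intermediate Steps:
$m{\left(A,R \right)} = -5 + A$
$\frac{1}{55276 + m{\left(z{\left(-5,-2 \right)},9 \right)} \left(100 + 68\right)} = \frac{1}{55276 + \left(-5 - 7\right) \left(100 + 68\right)} = \frac{1}{55276 + \left(-5 - 7\right) 168} = \frac{1}{55276 - 2016} = \frac{1}{53260}$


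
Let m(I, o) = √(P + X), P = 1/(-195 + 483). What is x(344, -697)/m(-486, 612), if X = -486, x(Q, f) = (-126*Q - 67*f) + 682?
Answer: -48444*I*√279934/139967 ≈ -183.12*I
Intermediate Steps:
x(Q, f) = 682 - 126*Q - 67*f
P = 1/288 ≈ 0.0034722
m(I, o) = I*√279934/24 (m(I, o) = √(1/288 - 486) = √(-139967/288) = I*√279934/24)
x(344, -697)/m(-486, 612) = (682 - 126*344 - 67*(-697))/((I*√279934/24)) = (682 - 43344 + 46699)*(-12*I*√279934/139967) = 4037*(-12*I*√279934/139967) = -48444*I*√279934/139967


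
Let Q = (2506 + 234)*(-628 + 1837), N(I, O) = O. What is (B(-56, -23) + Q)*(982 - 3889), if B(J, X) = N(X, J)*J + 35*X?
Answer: -9636678837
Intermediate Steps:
B(J, X) = J² + 35*X (B(J, X) = J*J + 35*X = J² + 35*X)
Q = 3312660 (Q = 2740*1209 = 3312660)
(B(-56, -23) + Q)*(982 - 3889) = (((-56)² + 35*(-23)) + 3312660)*(982 - 3889) = ((3136 - 805) + 3312660)*(-2907) = (2331 + 3312660)*(-2907) = 3314991*(-2907) = -9636678837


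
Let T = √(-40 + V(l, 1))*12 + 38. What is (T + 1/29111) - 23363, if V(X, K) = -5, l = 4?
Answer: -679014074/29111 + 36*I*√5 ≈ -23325.0 + 80.498*I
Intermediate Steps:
T = 38 + 36*I*√5 (T = √(-40 - 5)*12 + 38 = √(-45)*12 + 38 = (3*I*√5)*12 + 38 = 36*I*√5 + 38 = 38 + 36*I*√5 ≈ 38.0 + 80.498*I)
(T + 1/29111) - 23363 = ((38 + 36*I*√5) + 1/29111) - 23363 = (1106219/29111 + 36*I*√5) - 23363 = -679014074/29111 + 36*I*√5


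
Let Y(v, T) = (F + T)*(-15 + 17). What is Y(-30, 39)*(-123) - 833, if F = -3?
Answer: -9689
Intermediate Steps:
Y(v, T) = -6 + 2*T (Y(v, T) = (-3 + T)*(-15 + 17) = (-3 + T)*2 = -6 + 2*T)
Y(-30, 39)*(-123) - 833 = (-6 + 2*39)*(-123) - 833 = (-6 + 78)*(-123) - 833 = 72*(-123) - 833 = -8856 - 833 = -9689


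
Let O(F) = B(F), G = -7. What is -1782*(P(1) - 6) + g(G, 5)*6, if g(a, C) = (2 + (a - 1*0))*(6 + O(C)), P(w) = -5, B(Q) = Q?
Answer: 19272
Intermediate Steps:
O(F) = F
g(a, C) = (2 + a)*(6 + C) (g(a, C) = (2 + (a - 1*0))*(6 + C) = (2 + (a + 0))*(6 + C) = (2 + a)*(6 + C))
-1782*(P(1) - 6) + g(G, 5)*6 = -1782*(-5 - 6) + (12 + 2*5 + 6*(-7) + 5*(-7))*6 = -1782*(-11) + (12 + 10 - 42 - 35)*6 = 19602 - 55*6 = 19602 - 330 = 19272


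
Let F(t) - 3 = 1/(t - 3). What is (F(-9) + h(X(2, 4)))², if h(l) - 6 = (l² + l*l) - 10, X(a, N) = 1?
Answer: 121/144 ≈ 0.84028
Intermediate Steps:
F(t) = 3 + 1/(-3 + t) (F(t) = 3 + 1/(t - 3) = 3 + 1/(-3 + t))
h(l) = -4 + 2*l² (h(l) = 6 + ((l² + l*l) - 10) = 6 + ((l² + l²) - 10) = 6 + (2*l² - 10) = 6 + (-10 + 2*l²) = -4 + 2*l²)
(F(-9) + h(X(2, 4)))² = ((-8 + 3*(-9))/(-3 - 9) + (-4 + 2*1²))² = ((-8 - 27)/(-12) + (-4 + 2*1))² = (-1/12*(-35) + (-4 + 2))² = (35/12 - 2)² = (11/12)² = 121/144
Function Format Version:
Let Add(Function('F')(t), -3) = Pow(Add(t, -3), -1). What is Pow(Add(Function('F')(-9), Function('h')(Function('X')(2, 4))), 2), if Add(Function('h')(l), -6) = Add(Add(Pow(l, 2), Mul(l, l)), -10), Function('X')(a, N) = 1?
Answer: Rational(121, 144) ≈ 0.84028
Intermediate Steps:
Function('F')(t) = Add(3, Pow(Add(-3, t), -1)) (Function('F')(t) = Add(3, Pow(Add(t, -3), -1)) = Add(3, Pow(Add(-3, t), -1)))
Function('h')(l) = Add(-4, Mul(2, Pow(l, 2))) (Function('h')(l) = Add(6, Add(Add(Pow(l, 2), Mul(l, l)), -10)) = Add(6, Add(Add(Pow(l, 2), Pow(l, 2)), -10)) = Add(6, Add(Mul(2, Pow(l, 2)), -10)) = Add(6, Add(-10, Mul(2, Pow(l, 2)))) = Add(-4, Mul(2, Pow(l, 2))))
Pow(Add(Function('F')(-9), Function('h')(Function('X')(2, 4))), 2) = Pow(Add(Mul(Pow(Add(-3, -9), -1), Add(-8, Mul(3, -9))), Add(-4, Mul(2, Pow(1, 2)))), 2) = Pow(Add(Mul(Pow(-12, -1), Add(-8, -27)), Add(-4, Mul(2, 1))), 2) = Pow(Add(Mul(Rational(-1, 12), -35), Add(-4, 2)), 2) = Pow(Add(Rational(35, 12), -2), 2) = Pow(Rational(11, 12), 2) = Rational(121, 144)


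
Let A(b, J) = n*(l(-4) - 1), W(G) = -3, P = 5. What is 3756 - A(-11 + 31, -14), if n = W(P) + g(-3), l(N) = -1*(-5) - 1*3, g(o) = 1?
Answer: 3758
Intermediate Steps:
l(N) = 2 (l(N) = 5 - 3 = 2)
n = -2 (n = -3 + 1 = -2)
A(b, J) = -2 (A(b, J) = -2*(2 - 1) = -2*1 = -2)
3756 - A(-11 + 31, -14) = 3756 - 1*(-2) = 3756 + 2 = 3758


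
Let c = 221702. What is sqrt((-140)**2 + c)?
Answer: sqrt(241302) ≈ 491.23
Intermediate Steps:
sqrt((-140)**2 + c) = sqrt((-140)**2 + 221702) = sqrt(19600 + 221702) = sqrt(241302)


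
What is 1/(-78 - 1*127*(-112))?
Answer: 1/14146 ≈ 7.0691e-5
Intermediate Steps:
1/(-78 - 1*127*(-112)) = 1/(-78 - 127*(-112)) = 1/(-78 + 14224) = 1/14146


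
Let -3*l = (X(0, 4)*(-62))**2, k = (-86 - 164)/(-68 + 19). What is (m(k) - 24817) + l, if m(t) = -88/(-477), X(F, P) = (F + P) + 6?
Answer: -72957221/477 ≈ -1.5295e+5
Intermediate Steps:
X(F, P) = 6 + F + P
k = 250/49 (k = -250/(-49) = -250*(-1/49) = 250/49 ≈ 5.1020)
l = -384400/3 (l = -3844*(6 + 0 + 4)**2/3 = -(10*(-62))**2/3 = -1/3*(-620)**2 = -1/3*384400 = -384400/3 ≈ -1.2813e+5)
m(t) = 88/477 (m(t) = -88*(-1/477) = 88/477)
(m(k) - 24817) + l = (88/477 - 24817) - 384400/3 = -11837621/477 - 384400/3 = -72957221/477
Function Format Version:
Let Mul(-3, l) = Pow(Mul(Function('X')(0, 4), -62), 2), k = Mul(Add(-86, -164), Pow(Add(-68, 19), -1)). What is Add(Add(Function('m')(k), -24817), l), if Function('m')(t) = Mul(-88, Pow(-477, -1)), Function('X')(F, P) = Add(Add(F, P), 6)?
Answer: Rational(-72957221, 477) ≈ -1.5295e+5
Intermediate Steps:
Function('X')(F, P) = Add(6, F, P)
k = Rational(250, 49) (k = Mul(-250, Pow(-49, -1)) = Mul(-250, Rational(-1, 49)) = Rational(250, 49) ≈ 5.1020)
l = Rational(-384400, 3) (l = Mul(Rational(-1, 3), Pow(Mul(Add(6, 0, 4), -62), 2)) = Mul(Rational(-1, 3), Pow(Mul(10, -62), 2)) = Mul(Rational(-1, 3), Pow(-620, 2)) = Mul(Rational(-1, 3), 384400) = Rational(-384400, 3) ≈ -1.2813e+5)
Function('m')(t) = Rational(88, 477) (Function('m')(t) = Mul(-88, Rational(-1, 477)) = Rational(88, 477))
Add(Add(Function('m')(k), -24817), l) = Add(Add(Rational(88, 477), -24817), Rational(-384400, 3)) = Add(Rational(-11837621, 477), Rational(-384400, 3)) = Rational(-72957221, 477)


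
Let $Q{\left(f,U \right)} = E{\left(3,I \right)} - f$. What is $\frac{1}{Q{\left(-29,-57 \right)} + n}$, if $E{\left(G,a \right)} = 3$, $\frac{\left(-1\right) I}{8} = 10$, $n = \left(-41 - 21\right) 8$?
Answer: $- \frac{1}{464} \approx -0.0021552$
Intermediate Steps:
$n = -496$ ($n = \left(-62\right) 8 = -496$)
$I = -80$ ($I = \left(-8\right) 10 = -80$)
$Q{\left(f,U \right)} = 3 - f$
$\frac{1}{Q{\left(-29,-57 \right)} + n} = \frac{1}{\left(3 - -29\right) - 496} = \frac{1}{\left(3 + 29\right) - 496} = \frac{1}{32 - 496} = \frac{1}{-464} = - \frac{1}{464}$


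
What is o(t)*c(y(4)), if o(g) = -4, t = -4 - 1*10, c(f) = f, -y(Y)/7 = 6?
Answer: 168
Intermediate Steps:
y(Y) = -42 (y(Y) = -7*6 = -42)
t = -14 (t = -4 - 10 = -14)
o(t)*c(y(4)) = -4*(-42) = 168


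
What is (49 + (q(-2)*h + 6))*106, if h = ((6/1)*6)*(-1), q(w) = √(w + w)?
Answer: 5830 - 7632*I ≈ 5830.0 - 7632.0*I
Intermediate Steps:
q(w) = √2*√w (q(w) = √(2*w) = √2*√w)
h = -36 (h = ((6*1)*6)*(-1) = (6*6)*(-1) = 36*(-1) = -36)
(49 + (q(-2)*h + 6))*106 = (49 + ((√2*√(-2))*(-36) + 6))*106 = (49 + ((√2*(I*√2))*(-36) + 6))*106 = (49 + ((2*I)*(-36) + 6))*106 = (49 + (-72*I + 6))*106 = (49 + (6 - 72*I))*106 = (55 - 72*I)*106 = 5830 - 7632*I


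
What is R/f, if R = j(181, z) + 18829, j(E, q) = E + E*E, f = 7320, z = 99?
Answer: 17257/2440 ≈ 7.0725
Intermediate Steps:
j(E, q) = E + E²
R = 51771 (R = 181*(1 + 181) + 18829 = 181*182 + 18829 = 32942 + 18829 = 51771)
R/f = 51771/7320 = 51771*(1/7320) = 17257/2440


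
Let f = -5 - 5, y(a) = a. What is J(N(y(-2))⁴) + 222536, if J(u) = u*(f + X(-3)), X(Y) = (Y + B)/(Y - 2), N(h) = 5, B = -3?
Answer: 217036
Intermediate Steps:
X(Y) = (-3 + Y)/(-2 + Y) (X(Y) = (Y - 3)/(Y - 2) = (-3 + Y)/(-2 + Y))
f = -10
J(u) = -44*u/5 (J(u) = u*(-10 + (-3 - 3)/(-2 - 3)) = u*(-10 - 6/(-5)) = u*(-10 - ⅕*(-6)) = u*(-10 + 6/5) = u*(-44/5) = -44*u/5)
J(N(y(-2))⁴) + 222536 = -44/5*5⁴ + 222536 = -44/5*625 + 222536 = -5500 + 222536 = 217036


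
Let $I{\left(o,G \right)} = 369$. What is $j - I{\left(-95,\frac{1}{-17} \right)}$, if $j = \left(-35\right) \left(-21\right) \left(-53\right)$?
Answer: $-39324$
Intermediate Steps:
$j = -38955$ ($j = 735 \left(-53\right) = -38955$)
$j - I{\left(-95,\frac{1}{-17} \right)} = -38955 - 369 = -39324$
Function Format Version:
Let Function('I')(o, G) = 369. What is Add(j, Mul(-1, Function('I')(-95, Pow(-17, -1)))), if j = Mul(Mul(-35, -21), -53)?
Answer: -39324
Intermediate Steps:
j = -38955 (j = Mul(735, -53) = -38955)
Add(j, Mul(-1, Function('I')(-95, Pow(-17, -1)))) = Add(-38955, Mul(-1, 369)) = Add(-38955, -369) = -39324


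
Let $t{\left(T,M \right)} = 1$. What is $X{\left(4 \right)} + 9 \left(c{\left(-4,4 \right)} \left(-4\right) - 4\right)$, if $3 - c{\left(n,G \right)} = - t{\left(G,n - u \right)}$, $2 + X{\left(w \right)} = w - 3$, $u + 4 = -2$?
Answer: $-181$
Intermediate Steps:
$u = -6$ ($u = -4 - 2 = -6$)
$X{\left(w \right)} = -5 + w$ ($X{\left(w \right)} = -2 + \left(w - 3\right) = -2 + \left(-3 + w\right) = -5 + w$)
$c{\left(n,G \right)} = 4$ ($c{\left(n,G \right)} = 3 - \left(-1\right) 1 = 3 - -1 = 3 + 1 = 4$)
$X{\left(4 \right)} + 9 \left(c{\left(-4,4 \right)} \left(-4\right) - 4\right) = \left(-5 + 4\right) + 9 \left(4 \left(-4\right) - 4\right) = -1 + 9 \left(-16 - 4\right) = -1 + 9 \left(-20\right) = -1 - 180 = -181$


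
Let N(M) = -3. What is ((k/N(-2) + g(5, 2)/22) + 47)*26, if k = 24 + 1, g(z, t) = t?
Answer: 33254/33 ≈ 1007.7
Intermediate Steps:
k = 25
((k/N(-2) + g(5, 2)/22) + 47)*26 = ((25/(-3) + 2/22) + 47)*26 = ((25*(-⅓) + 2*(1/22)) + 47)*26 = ((-25/3 + 1/11) + 47)*26 = (-272/33 + 47)*26 = (1279/33)*26 = 33254/33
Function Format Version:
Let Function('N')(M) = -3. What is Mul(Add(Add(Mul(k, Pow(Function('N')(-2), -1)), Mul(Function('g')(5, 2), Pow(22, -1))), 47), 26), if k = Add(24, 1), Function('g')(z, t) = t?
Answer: Rational(33254, 33) ≈ 1007.7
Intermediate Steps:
k = 25
Mul(Add(Add(Mul(k, Pow(Function('N')(-2), -1)), Mul(Function('g')(5, 2), Pow(22, -1))), 47), 26) = Mul(Add(Add(Mul(25, Pow(-3, -1)), Mul(2, Pow(22, -1))), 47), 26) = Mul(Add(Add(Mul(25, Rational(-1, 3)), Mul(2, Rational(1, 22))), 47), 26) = Mul(Add(Add(Rational(-25, 3), Rational(1, 11)), 47), 26) = Mul(Add(Rational(-272, 33), 47), 26) = Mul(Rational(1279, 33), 26) = Rational(33254, 33)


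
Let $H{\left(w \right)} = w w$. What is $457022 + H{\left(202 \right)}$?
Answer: $497826$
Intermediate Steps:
$H{\left(w \right)} = w^{2}$
$457022 + H{\left(202 \right)} = 457022 + 202^{2} = 457022 + 40804 = 497826$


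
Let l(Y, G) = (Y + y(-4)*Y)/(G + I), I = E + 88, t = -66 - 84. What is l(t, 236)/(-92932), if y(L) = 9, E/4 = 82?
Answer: 375/15147916 ≈ 2.4756e-5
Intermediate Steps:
E = 328 (E = 4*82 = 328)
t = -150
I = 416 (I = 328 + 88 = 416)
l(Y, G) = 10*Y/(416 + G) (l(Y, G) = (Y + 9*Y)/(G + 416) = (10*Y)/(416 + G) = 10*Y/(416 + G))
l(t, 236)/(-92932) = (10*(-150)/(416 + 236))/(-92932) = (10*(-150)/652)*(-1/92932) = (10*(-150)*(1/652))*(-1/92932) = -375/163*(-1/92932) = 375/15147916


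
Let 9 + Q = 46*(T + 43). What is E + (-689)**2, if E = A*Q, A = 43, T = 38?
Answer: 634552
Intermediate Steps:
Q = 3717 (Q = -9 + 46*(38 + 43) = -9 + 46*81 = -9 + 3726 = 3717)
E = 159831 (E = 43*3717 = 159831)
E + (-689)**2 = 159831 + (-689)**2 = 159831 + 474721 = 634552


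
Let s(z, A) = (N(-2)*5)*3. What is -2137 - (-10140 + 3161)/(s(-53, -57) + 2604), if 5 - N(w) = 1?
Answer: -5685989/2664 ≈ -2134.4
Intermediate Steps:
N(w) = 4 (N(w) = 5 - 1*1 = 5 - 1 = 4)
s(z, A) = 60 (s(z, A) = (4*5)*3 = 20*3 = 60)
-2137 - (-10140 + 3161)/(s(-53, -57) + 2604) = -2137 - (-10140 + 3161)/(60 + 2604) = -2137 - (-6979)/2664 = -2137 - 1*(-6979/2664) = -2137 + 6979/2664 = -5685989/2664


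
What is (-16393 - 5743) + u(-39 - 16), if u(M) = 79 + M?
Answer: -22112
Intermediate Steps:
(-16393 - 5743) + u(-39 - 16) = (-16393 - 5743) + (79 + (-39 - 16)) = -22136 + (79 - 55) = -22136 + 24 = -22112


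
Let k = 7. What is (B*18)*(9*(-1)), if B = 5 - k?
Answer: 324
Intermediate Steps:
B = -2 (B = 5 - 1*7 = 5 - 7 = -2)
(B*18)*(9*(-1)) = (-2*18)*(9*(-1)) = -36*(-9) = 324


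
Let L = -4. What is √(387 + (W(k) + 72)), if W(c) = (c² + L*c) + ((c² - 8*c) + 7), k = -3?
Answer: 2*√130 ≈ 22.803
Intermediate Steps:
W(c) = 7 - 12*c + 2*c² (W(c) = (c² - 4*c) + ((c² - 8*c) + 7) = (c² - 4*c) + (7 + c² - 8*c) = 7 - 12*c + 2*c²)
√(387 + (W(k) + 72)) = √(387 + ((7 - 12*(-3) + 2*(-3)²) + 72)) = √(387 + ((7 + 36 + 2*9) + 72)) = √(387 + ((7 + 36 + 18) + 72)) = √(387 + (61 + 72)) = √(387 + 133) = √520 = 2*√130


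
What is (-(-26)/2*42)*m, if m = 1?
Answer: 546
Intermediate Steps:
(-(-26)/2*42)*m = (-(-26)/2*42)*1 = (-13*(-1)*42)*1 = (13*42)*1 = 546*1 = 546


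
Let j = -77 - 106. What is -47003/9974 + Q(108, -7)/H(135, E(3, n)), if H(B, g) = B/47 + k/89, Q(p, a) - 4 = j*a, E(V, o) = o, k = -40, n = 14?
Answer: 10627084113/20217298 ≈ 525.64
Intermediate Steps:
j = -183
Q(p, a) = 4 - 183*a
H(B, g) = -40/89 + B/47 (H(B, g) = B/47 - 40/89 = -40/89 + B/47)
-47003/9974 + Q(108, -7)/H(135, E(3, n)) = -47003/9974 + (4 - 183*(-7))/(-40/89 + (1/47)*135) = -47003*1/9974 + (4 + 1281)/(-40/89 + 135/47) = -47003/9974 + 1285/(10135/4183) = -47003/9974 + 1285*(4183/10135) = -47003/9974 + 1075031/2027 = 10627084113/20217298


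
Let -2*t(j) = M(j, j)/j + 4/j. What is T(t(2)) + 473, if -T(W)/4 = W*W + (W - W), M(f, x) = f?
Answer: 464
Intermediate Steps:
t(j) = -½ - 2/j (t(j) = -(j/j + 4/j)/2 = -(1 + 4/j)/2 = -½ - 2/j)
T(W) = -4*W² (T(W) = -4*(W*W + (W - W)) = -4*(W² + 0) = -4*W²)
T(t(2)) + 473 = -4*(-4 - 1*2)²/16 + 473 = -4*(-4 - 2)²/16 + 473 = -4*((½)*(½)*(-6))² + 473 = -4*(-3/2)² + 473 = -4*9/4 + 473 = -9 + 473 = 464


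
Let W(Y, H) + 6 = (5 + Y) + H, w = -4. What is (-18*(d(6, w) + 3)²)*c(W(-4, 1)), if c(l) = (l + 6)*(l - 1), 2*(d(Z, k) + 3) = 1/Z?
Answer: 5/4 ≈ 1.2500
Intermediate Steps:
W(Y, H) = -1 + H + Y (W(Y, H) = -6 + ((5 + Y) + H) = -6 + (5 + H + Y) = -1 + H + Y)
d(Z, k) = -3 + 1/(2*Z) (d(Z, k) = -3 + (1/Z)/2 = -3 + 1/(2*Z))
c(l) = (-1 + l)*(6 + l) (c(l) = (6 + l)*(-1 + l) = (-1 + l)*(6 + l))
(-18*(d(6, w) + 3)²)*c(W(-4, 1)) = (-18*((-3 + (½)/6) + 3)²)*(-6 + (-1 + 1 - 4)² + 5*(-1 + 1 - 4)) = (-18*((-3 + (½)*(⅙)) + 3)²)*(-6 + (-4)² + 5*(-4)) = (-18*((-3 + 1/12) + 3)²)*(-6 + 16 - 20) = -18*(-35/12 + 3)²*(-10) = -18*(1/12)²*(-10) = -18*1/144*(-10) = -⅛*(-10) = 5/4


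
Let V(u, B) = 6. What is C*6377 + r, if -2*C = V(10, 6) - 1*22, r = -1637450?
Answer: -1586434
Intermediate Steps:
C = 8 (C = -(6 - 1*22)/2 = -(6 - 22)/2 = -½*(-16) = 8)
C*6377 + r = 8*6377 - 1637450 = 51016 - 1637450 = -1586434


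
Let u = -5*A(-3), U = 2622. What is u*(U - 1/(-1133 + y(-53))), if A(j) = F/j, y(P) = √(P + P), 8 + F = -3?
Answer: -37027227853/770277 - 11*I*√106/770277 ≈ -48070.0 - 0.00014703*I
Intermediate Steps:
F = -11 (F = -8 - 3 = -11)
y(P) = √2*√P (y(P) = √(2*P) = √2*√P)
A(j) = -11/j
u = -55/3 (u = -(-55)/(-3) = -(-55)*(-1)/3 = -5*11/3 = -55/3 ≈ -18.333)
u*(U - 1/(-1133 + y(-53))) = -55*(2622 - 1/(-1133 + √2*√(-53)))/3 = -55*(2622 - 1/(-1133 + √2*(I*√53)))/3 = -55*(2622 - 1/(-1133 + I*√106))/3 = -48070 + 55/(3*(-1133 + I*√106))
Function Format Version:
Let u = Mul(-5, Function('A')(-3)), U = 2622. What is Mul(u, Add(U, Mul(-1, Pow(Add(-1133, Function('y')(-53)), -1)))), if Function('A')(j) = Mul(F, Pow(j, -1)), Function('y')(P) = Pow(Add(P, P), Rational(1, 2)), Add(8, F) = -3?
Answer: Add(Rational(-37027227853, 770277), Mul(Rational(-11, 770277), I, Pow(106, Rational(1, 2)))) ≈ Add(-48070., Mul(-0.00014703, I))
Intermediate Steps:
F = -11 (F = Add(-8, -3) = -11)
Function('y')(P) = Mul(Pow(2, Rational(1, 2)), Pow(P, Rational(1, 2))) (Function('y')(P) = Pow(Mul(2, P), Rational(1, 2)) = Mul(Pow(2, Rational(1, 2)), Pow(P, Rational(1, 2))))
Function('A')(j) = Mul(-11, Pow(j, -1))
u = Rational(-55, 3) (u = Mul(-5, Mul(-11, Pow(-3, -1))) = Mul(-5, Mul(-11, Rational(-1, 3))) = Mul(-5, Rational(11, 3)) = Rational(-55, 3) ≈ -18.333)
Mul(u, Add(U, Mul(-1, Pow(Add(-1133, Function('y')(-53)), -1)))) = Mul(Rational(-55, 3), Add(2622, Mul(-1, Pow(Add(-1133, Mul(Pow(2, Rational(1, 2)), Pow(-53, Rational(1, 2)))), -1)))) = Mul(Rational(-55, 3), Add(2622, Mul(-1, Pow(Add(-1133, Mul(Pow(2, Rational(1, 2)), Mul(I, Pow(53, Rational(1, 2))))), -1)))) = Mul(Rational(-55, 3), Add(2622, Mul(-1, Pow(Add(-1133, Mul(I, Pow(106, Rational(1, 2)))), -1)))) = Add(-48070, Mul(Rational(55, 3), Pow(Add(-1133, Mul(I, Pow(106, Rational(1, 2)))), -1)))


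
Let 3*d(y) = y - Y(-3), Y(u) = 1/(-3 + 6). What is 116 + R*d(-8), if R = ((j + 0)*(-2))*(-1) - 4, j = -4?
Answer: 448/3 ≈ 149.33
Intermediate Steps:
Y(u) = 1/3
R = -12 (R = ((-4 + 0)*(-2))*(-1) - 4 = -4*(-2)*(-1) - 4 = 8*(-1) - 4 = -8 - 4 = -12)
d(y) = -1/9 + y/3 (d(y) = (y - 1*1/3)/3 = (y - 1/3)/3 = (-1/3 + y)/3 = -1/9 + y/3)
116 + R*d(-8) = 116 - 12*(-1/9 + (1/3)*(-8)) = 116 - 12*(-1/9 - 8/3) = 116 - 12*(-25/9) = 116 + 100/3 = 448/3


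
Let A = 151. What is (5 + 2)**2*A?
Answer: 7399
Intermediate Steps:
(5 + 2)**2*A = (5 + 2)**2*151 = 7**2*151 = 49*151 = 7399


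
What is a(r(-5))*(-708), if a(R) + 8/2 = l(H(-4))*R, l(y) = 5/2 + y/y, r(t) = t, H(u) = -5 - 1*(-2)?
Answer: 15222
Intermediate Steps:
H(u) = -3 (H(u) = -5 + 2 = -3)
l(y) = 7/2 (l(y) = 5*(1/2) + 1 = 5/2 + 1 = 7/2)
a(R) = -4 + 7*R/2
a(r(-5))*(-708) = (-4 + (7/2)*(-5))*(-708) = (-4 - 35/2)*(-708) = -43/2*(-708) = 15222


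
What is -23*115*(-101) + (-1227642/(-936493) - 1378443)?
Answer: -1040721570272/936493 ≈ -1.1113e+6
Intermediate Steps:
-23*115*(-101) + (-1227642/(-936493) - 1378443) = -2645*(-101) + (-1227642*(-1/936493) - 1378443) = 267145 + (1227642/936493 - 1378443) = 267145 - 1290900992757/936493 = -1040721570272/936493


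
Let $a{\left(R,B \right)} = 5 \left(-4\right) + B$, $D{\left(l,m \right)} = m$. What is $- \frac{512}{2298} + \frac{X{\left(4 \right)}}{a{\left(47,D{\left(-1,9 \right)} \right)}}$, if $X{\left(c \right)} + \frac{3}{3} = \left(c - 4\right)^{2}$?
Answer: $- \frac{1667}{12639} \approx -0.13189$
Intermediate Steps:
$a{\left(R,B \right)} = -20 + B$
$X{\left(c \right)} = -1 + \left(-4 + c\right)^{2}$ ($X{\left(c \right)} = -1 + \left(c - 4\right)^{2} = -1 + \left(-4 + c\right)^{2}$)
$- \frac{512}{2298} + \frac{X{\left(4 \right)}}{a{\left(47,D{\left(-1,9 \right)} \right)}} = - \frac{512}{2298} + \frac{-1 + \left(-4 + 4\right)^{2}}{-20 + 9} = \left(-512\right) \frac{1}{2298} + \frac{-1 + 0^{2}}{-11} = - \frac{256}{1149} + \left(-1 + 0\right) \left(- \frac{1}{11}\right) = - \frac{256}{1149} - - \frac{1}{11} = - \frac{256}{1149} + \frac{1}{11} = - \frac{1667}{12639}$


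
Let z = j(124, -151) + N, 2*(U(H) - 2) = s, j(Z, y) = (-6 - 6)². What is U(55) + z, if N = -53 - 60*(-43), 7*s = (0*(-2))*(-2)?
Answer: 2673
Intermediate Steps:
j(Z, y) = 144 (j(Z, y) = (-12)² = 144)
s = 0 (s = ((0*(-2))*(-2))/7 = (0*(-2))/7 = (⅐)*0 = 0)
U(H) = 2 (U(H) = 2 + (½)*0 = 2 + 0 = 2)
N = 2527 (N = -53 + 2580 = 2527)
z = 2671 (z = 144 + 2527 = 2671)
U(55) + z = 2 + 2671 = 2673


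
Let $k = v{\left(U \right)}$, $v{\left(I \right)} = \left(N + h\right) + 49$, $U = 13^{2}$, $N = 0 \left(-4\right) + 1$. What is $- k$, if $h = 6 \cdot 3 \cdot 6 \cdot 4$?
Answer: $-482$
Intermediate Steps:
$N = 1$ ($N = 0 + 1 = 1$)
$h = 432$ ($h = 6 \cdot 18 \cdot 4 = 108 \cdot 4 = 432$)
$U = 169$
$v{\left(I \right)} = 482$ ($v{\left(I \right)} = \left(1 + 432\right) + 49 = 433 + 49 = 482$)
$k = 482$
$- k = \left(-1\right) 482 = -482$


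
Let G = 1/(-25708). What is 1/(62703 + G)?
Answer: 25708/1611968723 ≈ 1.5948e-5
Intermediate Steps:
G = -1/25708 ≈ -3.8898e-5
1/(62703 + G) = 1/(62703 - 1/25708) = 1/(1611968723/25708) = 25708/1611968723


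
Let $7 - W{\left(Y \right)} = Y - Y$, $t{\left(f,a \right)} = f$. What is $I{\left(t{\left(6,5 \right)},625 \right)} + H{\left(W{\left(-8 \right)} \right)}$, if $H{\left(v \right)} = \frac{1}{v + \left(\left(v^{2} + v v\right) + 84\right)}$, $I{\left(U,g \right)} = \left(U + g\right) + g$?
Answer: $\frac{237385}{189} \approx 1256.0$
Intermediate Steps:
$W{\left(Y \right)} = 7$ ($W{\left(Y \right)} = 7 - \left(Y - Y\right) = 7 - 0 = 7 + 0 = 7$)
$I{\left(U,g \right)} = U + 2 g$
$H{\left(v \right)} = \frac{1}{84 + v + 2 v^{2}}$ ($H{\left(v \right)} = \frac{1}{v + \left(\left(v^{2} + v^{2}\right) + 84\right)} = \frac{1}{v + \left(2 v^{2} + 84\right)} = \frac{1}{v + \left(84 + 2 v^{2}\right)} = \frac{1}{84 + v + 2 v^{2}}$)
$I{\left(t{\left(6,5 \right)},625 \right)} + H{\left(W{\left(-8 \right)} \right)} = \left(6 + 2 \cdot 625\right) + \frac{1}{84 + 7 + 2 \cdot 7^{2}} = \left(6 + 1250\right) + \frac{1}{84 + 7 + 2 \cdot 49} = 1256 + \frac{1}{84 + 7 + 98} = 1256 + \frac{1}{189} = \frac{237385}{189}$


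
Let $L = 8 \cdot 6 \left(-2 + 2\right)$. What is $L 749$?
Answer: $0$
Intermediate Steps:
$L = 0$ ($L = 48 \cdot 0 = 0$)
$L 749 = 0 \cdot 749 = 0$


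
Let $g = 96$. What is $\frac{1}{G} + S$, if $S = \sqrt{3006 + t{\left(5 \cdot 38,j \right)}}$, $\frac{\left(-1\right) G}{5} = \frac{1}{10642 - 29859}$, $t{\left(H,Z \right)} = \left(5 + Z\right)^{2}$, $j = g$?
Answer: $\frac{19217}{5} + \sqrt{13207} \approx 3958.3$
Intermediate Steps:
$j = 96$
$G = \frac{5}{19217}$ ($G = - \frac{5}{10642 - 29859} = - \frac{5}{-19217} = \left(-5\right) \left(- \frac{1}{19217}\right) = \frac{5}{19217} \approx 0.00026019$)
$S = \sqrt{13207}$ ($S = \sqrt{3006 + \left(5 + 96\right)^{2}} = \sqrt{3006 + 101^{2}} = \sqrt{3006 + 10201} = \sqrt{13207} \approx 114.92$)
$\frac{1}{G} + S = \frac{1}{\frac{5}{19217}} + \sqrt{13207} = \frac{19217}{5} + \sqrt{13207}$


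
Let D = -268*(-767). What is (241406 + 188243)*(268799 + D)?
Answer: 203806151395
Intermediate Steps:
D = 205556
(241406 + 188243)*(268799 + D) = (241406 + 188243)*(268799 + 205556) = 429649*474355 = 203806151395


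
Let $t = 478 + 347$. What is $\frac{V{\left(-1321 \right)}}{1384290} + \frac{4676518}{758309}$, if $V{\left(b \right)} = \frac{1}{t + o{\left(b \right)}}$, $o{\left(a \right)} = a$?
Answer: $\frac{3210933921942811}{520660904542560} \approx 6.167$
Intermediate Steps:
$t = 825$
$V{\left(b \right)} = \frac{1}{825 + b}$
$\frac{V{\left(-1321 \right)}}{1384290} + \frac{4676518}{758309} = \frac{1}{\left(825 - 1321\right) 1384290} + \frac{4676518}{758309} = \frac{1}{-496} \cdot \frac{1}{1384290} + 4676518 \cdot \frac{1}{758309} = \left(- \frac{1}{496}\right) \frac{1}{1384290} + \frac{4676518}{758309} = - \frac{1}{686607840} + \frac{4676518}{758309} = \frac{3210933921942811}{520660904542560}$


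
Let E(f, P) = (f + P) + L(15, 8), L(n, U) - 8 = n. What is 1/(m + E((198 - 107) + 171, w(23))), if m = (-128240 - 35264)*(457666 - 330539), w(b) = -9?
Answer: -1/20785772732 ≈ -4.8110e-11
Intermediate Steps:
L(n, U) = 8 + n
E(f, P) = 23 + P + f (E(f, P) = (f + P) + (8 + 15) = (P + f) + 23 = 23 + P + f)
m = -20785773008 (m = -163504*127127 = -20785773008)
1/(m + E((198 - 107) + 171, w(23))) = 1/(-20785773008 + (23 - 9 + ((198 - 107) + 171))) = 1/(-20785773008 + (23 - 9 + (91 + 171))) = 1/(-20785773008 + (23 - 9 + 262)) = 1/(-20785773008 + 276) = 1/(-20785772732) = -1/20785772732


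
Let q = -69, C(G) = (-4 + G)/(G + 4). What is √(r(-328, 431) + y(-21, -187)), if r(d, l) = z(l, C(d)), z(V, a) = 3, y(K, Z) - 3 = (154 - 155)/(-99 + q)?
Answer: √42378/84 ≈ 2.4507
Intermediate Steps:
C(G) = (-4 + G)/(4 + G)
y(K, Z) = 505/168 (y(K, Z) = 3 + (154 - 155)/(-99 - 69) = 3 - 1/(-168) = 3 - 1*(-1/168) = 3 + 1/168 = 505/168)
r(d, l) = 3
√(r(-328, 431) + y(-21, -187)) = √(3 + 505/168) = √(1009/168) = √42378/84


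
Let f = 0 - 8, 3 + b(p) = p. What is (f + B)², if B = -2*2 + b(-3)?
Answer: 324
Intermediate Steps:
b(p) = -3 + p
f = -8
B = -10 (B = -2*2 + (-3 - 3) = -4 - 6 = -10)
(f + B)² = (-8 - 10)² = (-18)² = 324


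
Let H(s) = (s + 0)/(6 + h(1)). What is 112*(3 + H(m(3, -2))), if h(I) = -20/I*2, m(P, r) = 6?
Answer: 5376/17 ≈ 316.24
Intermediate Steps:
h(I) = -40/I (h(I) = -20/I*2 = -40/I)
H(s) = -s/34 (H(s) = (s + 0)/(6 - 40/1) = s/(6 - 40*1) = s/(6 - 40) = s/(-34) = s*(-1/34) = -s/34)
112*(3 + H(m(3, -2))) = 112*(3 - 1/34*6) = 112*(3 - 3/17) = 112*(48/17) = 5376/17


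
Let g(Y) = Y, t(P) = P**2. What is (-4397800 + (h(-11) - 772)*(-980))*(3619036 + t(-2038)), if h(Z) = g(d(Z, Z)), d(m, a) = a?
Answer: -28217677740800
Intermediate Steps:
h(Z) = Z
(-4397800 + (h(-11) - 772)*(-980))*(3619036 + t(-2038)) = (-4397800 + (-11 - 772)*(-980))*(3619036 + (-2038)**2) = (-4397800 - 783*(-980))*(3619036 + 4153444) = (-4397800 + 767340)*7772480 = -3630460*7772480 = -28217677740800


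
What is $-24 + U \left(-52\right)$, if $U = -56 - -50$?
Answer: $288$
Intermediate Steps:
$U = -6$ ($U = -56 + 50 = -6$)
$-24 + U \left(-52\right) = -24 - -312 = -24 + 312 = 288$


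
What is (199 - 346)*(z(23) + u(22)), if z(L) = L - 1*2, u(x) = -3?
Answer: -2646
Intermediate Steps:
z(L) = -2 + L (z(L) = L - 2 = -2 + L)
(199 - 346)*(z(23) + u(22)) = (199 - 346)*((-2 + 23) - 3) = -147*(21 - 3) = -147*18 = -2646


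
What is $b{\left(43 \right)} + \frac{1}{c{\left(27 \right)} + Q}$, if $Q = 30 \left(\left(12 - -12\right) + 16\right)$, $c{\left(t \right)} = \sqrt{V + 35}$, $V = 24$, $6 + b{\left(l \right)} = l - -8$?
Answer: $\frac{64798545}{1439941} - \frac{\sqrt{59}}{1439941} \approx 45.001$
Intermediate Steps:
$b{\left(l \right)} = 2 + l$ ($b{\left(l \right)} = -6 + \left(l - -8\right) = -6 + \left(l + 8\right) = -6 + \left(8 + l\right) = 2 + l$)
$c{\left(t \right)} = \sqrt{59}$ ($c{\left(t \right)} = \sqrt{24 + 35} = \sqrt{59}$)
$Q = 1200$ ($Q = 30 \left(\left(12 + 12\right) + 16\right) = 30 \left(24 + 16\right) = 30 \cdot 40 = 1200$)
$b{\left(43 \right)} + \frac{1}{c{\left(27 \right)} + Q} = \left(2 + 43\right) + \frac{1}{\sqrt{59} + 1200} = 45 + \frac{1}{1200 + \sqrt{59}}$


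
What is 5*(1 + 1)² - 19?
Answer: 1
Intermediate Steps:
5*(1 + 1)² - 19 = 5*2² - 19 = 5*4 - 19 = 20 - 19 = 1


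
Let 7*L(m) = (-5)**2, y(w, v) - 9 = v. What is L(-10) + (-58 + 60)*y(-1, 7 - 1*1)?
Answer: 235/7 ≈ 33.571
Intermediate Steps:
y(w, v) = 9 + v
L(m) = 25/7 (L(m) = (1/7)*(-5)**2 = (1/7)*25 = 25/7)
L(-10) + (-58 + 60)*y(-1, 7 - 1*1) = 25/7 + (-58 + 60)*(9 + (7 - 1*1)) = 25/7 + 2*(9 + (7 - 1)) = 25/7 + 2*(9 + 6) = 25/7 + 2*15 = 25/7 + 30 = 235/7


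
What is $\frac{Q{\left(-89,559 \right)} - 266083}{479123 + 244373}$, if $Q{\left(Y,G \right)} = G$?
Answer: $- \frac{66381}{180874} \approx -0.367$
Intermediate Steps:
$\frac{Q{\left(-89,559 \right)} - 266083}{479123 + 244373} = \frac{559 - 266083}{479123 + 244373} = - \frac{265524}{723496} = \left(-265524\right) \frac{1}{723496} = - \frac{66381}{180874}$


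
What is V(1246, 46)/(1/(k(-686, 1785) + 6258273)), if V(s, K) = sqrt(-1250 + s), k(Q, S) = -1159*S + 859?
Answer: 8380634*I ≈ 8.3806e+6*I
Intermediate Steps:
k(Q, S) = 859 - 1159*S
V(1246, 46)/(1/(k(-686, 1785) + 6258273)) = sqrt(-1250 + 1246)/(1/((859 - 1159*1785) + 6258273)) = sqrt(-4)/(1/((859 - 2068815) + 6258273)) = (2*I)/(1/(-2067956 + 6258273)) = (2*I)/(1/4190317) = (2*I)*4190317 = 8380634*I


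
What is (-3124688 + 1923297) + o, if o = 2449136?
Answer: 1247745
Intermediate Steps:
(-3124688 + 1923297) + o = (-3124688 + 1923297) + 2449136 = -1201391 + 2449136 = 1247745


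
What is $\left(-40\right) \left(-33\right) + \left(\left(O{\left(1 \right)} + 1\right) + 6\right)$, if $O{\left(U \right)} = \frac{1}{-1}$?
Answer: $1326$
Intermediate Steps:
$O{\left(U \right)} = -1$
$\left(-40\right) \left(-33\right) + \left(\left(O{\left(1 \right)} + 1\right) + 6\right) = \left(-40\right) \left(-33\right) + \left(\left(-1 + 1\right) + 6\right) = 1320 + \left(0 + 6\right) = 1320 + 6 = 1326$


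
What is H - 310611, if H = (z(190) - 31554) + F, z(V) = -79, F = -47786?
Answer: -390030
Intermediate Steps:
H = -79419 (H = (-79 - 31554) - 47786 = -31633 - 47786 = -79419)
H - 310611 = -79419 - 310611 = -390030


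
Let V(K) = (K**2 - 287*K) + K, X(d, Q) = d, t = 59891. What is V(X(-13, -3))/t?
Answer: 299/4607 ≈ 0.064901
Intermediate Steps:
V(K) = K**2 - 286*K
V(X(-13, -3))/t = -13*(-286 - 13)/59891 = -13*(-299)*(1/59891) = 3887*(1/59891) = 299/4607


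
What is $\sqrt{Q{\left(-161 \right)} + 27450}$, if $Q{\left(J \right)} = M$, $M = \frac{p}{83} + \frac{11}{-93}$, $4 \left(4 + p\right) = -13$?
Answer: $\frac{\sqrt{6542160109869}}{15438} \approx 165.68$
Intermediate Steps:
$p = - \frac{29}{4}$ ($p = -4 + \frac{1}{4} \left(-13\right) = -4 - \frac{13}{4} = - \frac{29}{4} \approx -7.25$)
$M = - \frac{6349}{30876}$ ($M = - \frac{29}{4 \cdot 83} + \frac{11}{-93} = \left(- \frac{29}{4}\right) \frac{1}{83} + 11 \left(- \frac{1}{93}\right) = - \frac{29}{332} - \frac{11}{93} = - \frac{6349}{30876} \approx -0.20563$)
$Q{\left(J \right)} = - \frac{6349}{30876}$
$\sqrt{Q{\left(-161 \right)} + 27450} = \sqrt{- \frac{6349}{30876} + 27450} = \sqrt{\frac{847539851}{30876}} = \frac{\sqrt{6542160109869}}{15438}$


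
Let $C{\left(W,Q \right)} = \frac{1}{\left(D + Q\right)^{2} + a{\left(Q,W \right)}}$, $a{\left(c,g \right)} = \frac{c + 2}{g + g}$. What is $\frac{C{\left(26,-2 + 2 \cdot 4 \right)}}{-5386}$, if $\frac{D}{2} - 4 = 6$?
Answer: $- \frac{13}{47342940} \approx -2.7459 \cdot 10^{-7}$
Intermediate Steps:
$D = 20$ ($D = 8 + 2 \cdot 6 = 8 + 12 = 20$)
$a{\left(c,g \right)} = \frac{2 + c}{2 g}$
$C{\left(W,Q \right)} = \frac{1}{\left(20 + Q\right)^{2} + \frac{2 + Q}{2 W}}$
$\frac{C{\left(26,-2 + 2 \cdot 4 \right)}}{-5386} = \frac{2 \cdot 26 \frac{1}{2 + \left(-2 + 2 \cdot 4\right) + 2 \cdot 26 \left(20 + \left(-2 + 2 \cdot 4\right)\right)^{2}}}{-5386} = 2 \cdot 26 \frac{1}{2 + \left(-2 + 8\right) + 2 \cdot 26 \left(20 + \left(-2 + 8\right)\right)^{2}} \left(- \frac{1}{5386}\right) = 2 \cdot 26 \frac{1}{2 + 6 + 2 \cdot 26 \left(20 + 6\right)^{2}} \left(- \frac{1}{5386}\right) = 2 \cdot 26 \frac{1}{2 + 6 + 2 \cdot 26 \cdot 26^{2}} \left(- \frac{1}{5386}\right) = 2 \cdot 26 \frac{1}{2 + 6 + 2 \cdot 26 \cdot 676} \left(- \frac{1}{5386}\right) = 2 \cdot 26 \frac{1}{2 + 6 + 35152} \left(- \frac{1}{5386}\right) = 2 \cdot 26 \cdot \frac{1}{35160} \left(- \frac{1}{5386}\right) = \frac{13}{8790} \left(- \frac{1}{5386}\right) = - \frac{13}{47342940}$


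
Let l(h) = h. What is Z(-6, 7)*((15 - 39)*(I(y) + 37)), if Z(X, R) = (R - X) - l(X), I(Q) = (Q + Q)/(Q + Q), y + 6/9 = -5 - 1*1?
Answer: -17328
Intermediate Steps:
y = -20/3 (y = -2/3 + (-5 - 1*1) = -2/3 + (-5 - 1) = -2/3 - 6 = -20/3 ≈ -6.6667)
I(Q) = 1 (I(Q) = (2*Q)/((2*Q)) = (2*Q)*(1/(2*Q)) = 1)
Z(X, R) = R - 2*X (Z(X, R) = (R - X) - X = R - 2*X)
Z(-6, 7)*((15 - 39)*(I(y) + 37)) = (7 - 2*(-6))*((15 - 39)*(1 + 37)) = (7 + 12)*(-24*38) = 19*(-912) = -17328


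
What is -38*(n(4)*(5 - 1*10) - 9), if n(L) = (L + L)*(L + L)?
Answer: 12502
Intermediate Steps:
n(L) = 4*L² (n(L) = (2*L)*(2*L) = 4*L²)
-38*(n(4)*(5 - 1*10) - 9) = -38*((4*4²)*(5 - 1*10) - 9) = -38*((4*16)*(5 - 10) - 9) = -38*(64*(-5) - 9) = -38*(-320 - 9) = -38*(-329) = 12502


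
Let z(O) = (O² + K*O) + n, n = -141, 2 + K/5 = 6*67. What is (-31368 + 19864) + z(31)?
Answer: 51316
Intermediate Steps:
K = 2000 (K = -10 + 5*(6*67) = -10 + 5*402 = -10 + 2010 = 2000)
z(O) = -141 + O² + 2000*O (z(O) = (O² + 2000*O) - 141 = -141 + O² + 2000*O)
(-31368 + 19864) + z(31) = (-31368 + 19864) + (-141 + 31² + 2000*31) = -11504 + (-141 + 961 + 62000) = -11504 + 62820 = 51316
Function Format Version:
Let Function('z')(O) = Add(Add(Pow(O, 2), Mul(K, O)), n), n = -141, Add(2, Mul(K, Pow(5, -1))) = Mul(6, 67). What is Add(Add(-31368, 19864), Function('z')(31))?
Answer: 51316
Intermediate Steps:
K = 2000 (K = Add(-10, Mul(5, Mul(6, 67))) = Add(-10, Mul(5, 402)) = Add(-10, 2010) = 2000)
Function('z')(O) = Add(-141, Pow(O, 2), Mul(2000, O)) (Function('z')(O) = Add(Add(Pow(O, 2), Mul(2000, O)), -141) = Add(-141, Pow(O, 2), Mul(2000, O)))
Add(Add(-31368, 19864), Function('z')(31)) = Add(Add(-31368, 19864), Add(-141, Pow(31, 2), Mul(2000, 31))) = Add(-11504, Add(-141, 961, 62000)) = Add(-11504, 62820) = 51316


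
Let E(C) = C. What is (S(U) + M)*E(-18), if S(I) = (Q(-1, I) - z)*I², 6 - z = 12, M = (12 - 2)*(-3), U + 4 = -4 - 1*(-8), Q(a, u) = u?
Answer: 540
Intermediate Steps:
U = 0 (U = -4 + (-4 - 1*(-8)) = -4 + (-4 + 8) = -4 + 4 = 0)
M = -30 (M = 10*(-3) = -30)
z = -6 (z = 6 - 1*12 = 6 - 12 = -6)
S(I) = I²*(6 + I) (S(I) = (I - 1*(-6))*I² = (I + 6)*I² = (6 + I)*I² = I²*(6 + I))
(S(U) + M)*E(-18) = (0²*(6 + 0) - 30)*(-18) = (0*6 - 30)*(-18) = (0 - 30)*(-18) = -30*(-18) = 540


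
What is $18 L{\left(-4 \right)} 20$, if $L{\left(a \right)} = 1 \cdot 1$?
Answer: $360$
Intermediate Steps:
$L{\left(a \right)} = 1$
$18 L{\left(-4 \right)} 20 = 18 \cdot 1 \cdot 20 = 18 \cdot 20 = 360$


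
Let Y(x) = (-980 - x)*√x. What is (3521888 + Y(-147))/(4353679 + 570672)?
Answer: 3521888/4924351 - 5831*I*√3/4924351 ≈ 0.7152 - 0.0020509*I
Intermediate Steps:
Y(x) = √x*(-980 - x)
(3521888 + Y(-147))/(4353679 + 570672) = (3521888 + √(-147)*(-980 - 1*(-147)))/(4353679 + 570672) = (3521888 + (7*I*√3)*(-980 + 147))/4924351 = (3521888 + (7*I*√3)*(-833))*(1/4924351) = (3521888 - 5831*I*√3)*(1/4924351) = 3521888/4924351 - 5831*I*√3/4924351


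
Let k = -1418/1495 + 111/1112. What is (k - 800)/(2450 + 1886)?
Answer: -1331362871/7208339840 ≈ -0.18470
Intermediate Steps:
k = -1410871/1662440 (k = -1418*1/1495 + 111*(1/1112) = -1418/1495 + 111/1112 = -1410871/1662440 ≈ -0.84867)
(k - 800)/(2450 + 1886) = (-1410871/1662440 - 800)/(2450 + 1886) = -1331362871/1662440/4336 = -1331362871/1662440*1/4336 = -1331362871/7208339840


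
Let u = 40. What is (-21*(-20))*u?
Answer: 16800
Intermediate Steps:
(-21*(-20))*u = -21*(-20)*40 = 420*40 = 16800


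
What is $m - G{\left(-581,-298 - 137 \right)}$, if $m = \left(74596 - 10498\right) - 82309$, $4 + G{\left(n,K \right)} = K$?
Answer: $-17772$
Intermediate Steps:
$G{\left(n,K \right)} = -4 + K$
$m = -18211$ ($m = 64098 - 82309 = -18211$)
$m - G{\left(-581,-298 - 137 \right)} = -18211 - \left(-4 - 435\right) = -18211 - -439 = -18211 + 439 = -17772$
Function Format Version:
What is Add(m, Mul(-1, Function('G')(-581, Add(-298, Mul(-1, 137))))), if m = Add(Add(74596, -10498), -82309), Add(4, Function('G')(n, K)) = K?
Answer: -17772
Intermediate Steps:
Function('G')(n, K) = Add(-4, K)
m = -18211 (m = Add(64098, -82309) = -18211)
Add(m, Mul(-1, Function('G')(-581, Add(-298, Mul(-1, 137))))) = Add(-18211, Mul(-1, Add(-4, Add(-298, Mul(-1, 137))))) = Add(-18211, Mul(-1, Add(-4, Add(-298, -137)))) = Add(-18211, Mul(-1, Add(-4, -435))) = Add(-18211, Mul(-1, -439)) = Add(-18211, 439) = -17772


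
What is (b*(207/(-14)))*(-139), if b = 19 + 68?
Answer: 2503251/14 ≈ 1.7880e+5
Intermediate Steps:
b = 87
(b*(207/(-14)))*(-139) = (87*(207/(-14)))*(-139) = (87*(207*(-1/14)))*(-139) = (87*(-207/14))*(-139) = -18009/14*(-139) = 2503251/14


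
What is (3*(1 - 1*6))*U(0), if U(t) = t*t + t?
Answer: 0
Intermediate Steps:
U(t) = t + t² (U(t) = t² + t = t + t²)
(3*(1 - 1*6))*U(0) = (3*(1 - 1*6))*(0*(1 + 0)) = (3*(1 - 6))*(0*1) = (3*(-5))*0 = -15*0 = 0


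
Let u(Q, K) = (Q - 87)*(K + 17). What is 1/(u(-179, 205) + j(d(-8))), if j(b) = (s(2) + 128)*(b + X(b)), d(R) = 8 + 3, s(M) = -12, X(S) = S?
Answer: -1/56500 ≈ -1.7699e-5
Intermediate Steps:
u(Q, K) = (-87 + Q)*(17 + K)
d(R) = 11
j(b) = 232*b (j(b) = (-12 + 128)*(b + b) = 116*(2*b) = 232*b)
1/(u(-179, 205) + j(d(-8))) = 1/((-1479 - 87*205 + 17*(-179) + 205*(-179)) + 232*11) = 1/((-1479 - 17835 - 3043 - 36695) + 2552) = 1/(-59052 + 2552) = 1/(-56500) = -1/56500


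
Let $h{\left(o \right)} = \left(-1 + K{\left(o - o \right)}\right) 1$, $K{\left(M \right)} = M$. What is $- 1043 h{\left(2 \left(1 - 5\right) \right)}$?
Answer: $1043$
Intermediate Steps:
$h{\left(o \right)} = -1$ ($h{\left(o \right)} = \left(-1 + \left(o - o\right)\right) 1 = \left(-1 + 0\right) 1 = \left(-1\right) 1 = -1$)
$- 1043 h{\left(2 \left(1 - 5\right) \right)} = \left(-1043\right) \left(-1\right) = 1043$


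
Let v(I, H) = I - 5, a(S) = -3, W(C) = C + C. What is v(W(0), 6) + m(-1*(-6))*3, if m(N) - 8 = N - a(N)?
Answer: 46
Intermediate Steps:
W(C) = 2*C
m(N) = 11 + N (m(N) = 8 + (N - 1*(-3)) = 8 + (N + 3) = 8 + (3 + N) = 11 + N)
v(I, H) = -5 + I
v(W(0), 6) + m(-1*(-6))*3 = (-5 + 2*0) + (11 - 1*(-6))*3 = (-5 + 0) + (11 + 6)*3 = -5 + 17*3 = -5 + 51 = 46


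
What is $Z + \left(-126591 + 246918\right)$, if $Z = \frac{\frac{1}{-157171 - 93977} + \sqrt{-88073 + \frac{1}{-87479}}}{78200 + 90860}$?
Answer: $\frac{5108973825047759}{42459080880} + \frac{i \sqrt{42124079806417}}{3697299935} \approx 1.2033 \cdot 10^{5} + 0.0017554 i$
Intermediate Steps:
$Z = - \frac{1}{42459080880} + \frac{i \sqrt{42124079806417}}{3697299935}$ ($Z = \frac{\frac{1}{-251148} + \sqrt{-88073 - \frac{1}{87479}}}{169060} = \left(- \frac{1}{251148} + \sqrt{- \frac{7704537968}{87479}}\right) \frac{1}{169060} = \left(- \frac{1}{251148} + \frac{4 i \sqrt{42124079806417}}{87479}\right) \frac{1}{169060} = - \frac{1}{42459080880} + \frac{i \sqrt{42124079806417}}{3697299935} \approx -2.3552 \cdot 10^{-11} + 0.0017554 i$)
$Z + \left(-126591 + 246918\right) = \left(- \frac{1}{42459080880} + \frac{i \sqrt{42124079806417}}{3697299935}\right) + \left(-126591 + 246918\right) = \left(- \frac{1}{42459080880} + \frac{i \sqrt{42124079806417}}{3697299935}\right) + 120327 = \frac{5108973825047759}{42459080880} + \frac{i \sqrt{42124079806417}}{3697299935}$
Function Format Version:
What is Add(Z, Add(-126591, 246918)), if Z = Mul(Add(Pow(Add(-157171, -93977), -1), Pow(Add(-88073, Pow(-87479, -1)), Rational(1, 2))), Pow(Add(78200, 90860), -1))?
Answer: Add(Rational(5108973825047759, 42459080880), Mul(Rational(1, 3697299935), I, Pow(42124079806417, Rational(1, 2)))) ≈ Add(1.2033e+5, Mul(0.0017554, I))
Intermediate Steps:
Z = Add(Rational(-1, 42459080880), Mul(Rational(1, 3697299935), I, Pow(42124079806417, Rational(1, 2)))) (Z = Mul(Add(Pow(-251148, -1), Pow(Add(-88073, Rational(-1, 87479)), Rational(1, 2))), Pow(169060, -1)) = Mul(Add(Rational(-1, 251148), Pow(Rational(-7704537968, 87479), Rational(1, 2))), Rational(1, 169060)) = Mul(Add(Rational(-1, 251148), Mul(Rational(4, 87479), I, Pow(42124079806417, Rational(1, 2)))), Rational(1, 169060)) = Add(Rational(-1, 42459080880), Mul(Rational(1, 3697299935), I, Pow(42124079806417, Rational(1, 2)))) ≈ Add(-2.3552e-11, Mul(0.0017554, I)))
Add(Z, Add(-126591, 246918)) = Add(Add(Rational(-1, 42459080880), Mul(Rational(1, 3697299935), I, Pow(42124079806417, Rational(1, 2)))), Add(-126591, 246918)) = Add(Add(Rational(-1, 42459080880), Mul(Rational(1, 3697299935), I, Pow(42124079806417, Rational(1, 2)))), 120327) = Add(Rational(5108973825047759, 42459080880), Mul(Rational(1, 3697299935), I, Pow(42124079806417, Rational(1, 2))))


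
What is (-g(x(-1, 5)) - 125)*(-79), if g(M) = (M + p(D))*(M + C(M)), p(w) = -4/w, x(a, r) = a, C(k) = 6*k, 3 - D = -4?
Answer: 10744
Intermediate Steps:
D = 7 (D = 3 - 1*(-4) = 3 + 4 = 7)
g(M) = 7*M*(-4/7 + M) (g(M) = (M - 4/7)*(M + 6*M) = (M - 4*1/7)*(7*M) = (M - 4/7)*(7*M) = (-4/7 + M)*(7*M) = 7*M*(-4/7 + M))
(-g(x(-1, 5)) - 125)*(-79) = (-(-1)*(-4 + 7*(-1)) - 125)*(-79) = (-(-1)*(-4 - 7) - 125)*(-79) = (-(-1)*(-11) - 125)*(-79) = (-1*11 - 125)*(-79) = (-11 - 125)*(-79) = -136*(-79) = 10744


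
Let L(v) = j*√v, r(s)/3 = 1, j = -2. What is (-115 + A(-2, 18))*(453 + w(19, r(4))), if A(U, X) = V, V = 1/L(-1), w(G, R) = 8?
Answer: -53015 + 461*I/2 ≈ -53015.0 + 230.5*I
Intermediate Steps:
r(s) = 3 (r(s) = 3*1 = 3)
L(v) = -2*√v
V = I/2 (V = 1/(-2*I) = I/2 ≈ 0.5*I)
A(U, X) = I/2
(-115 + A(-2, 18))*(453 + w(19, r(4))) = (-115 + I/2)*(453 + 8) = (-115 + I/2)*461 = -53015 + 461*I/2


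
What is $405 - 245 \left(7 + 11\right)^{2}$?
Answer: $-78975$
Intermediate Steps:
$405 - 245 \left(7 + 11\right)^{2} = 405 - 245 \cdot 18^{2} = 405 - 79380 = -78975$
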